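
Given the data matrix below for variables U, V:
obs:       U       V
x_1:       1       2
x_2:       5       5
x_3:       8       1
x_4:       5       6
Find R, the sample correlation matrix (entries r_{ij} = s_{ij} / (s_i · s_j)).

Step 1 — column means:
  mean(U) = (1 + 5 + 8 + 5) / 4 = 19/4 = 4.75
  mean(V) = (2 + 5 + 1 + 6) / 4 = 14/4 = 3.5

Step 2 — sample variances and covariances s[i,j] = (1/(n-1)) · Σ_k (x_{k,i} - mean_i) · (x_{k,j} - mean_j), with n-1 = 3:
  s[U,U] = ((-3.75)·(-3.75) + (0.25)·(0.25) + (3.25)·(3.25) + (0.25)·(0.25)) / 3 = 24.75/3 = 8.25
  s[U,V] = ((-3.75)·(-1.5) + (0.25)·(1.5) + (3.25)·(-2.5) + (0.25)·(2.5)) / 3 = -1.5/3 = -0.5
  s[V,V] = ((-1.5)·(-1.5) + (1.5)·(1.5) + (-2.5)·(-2.5) + (2.5)·(2.5)) / 3 = 17/3 = 5.6667
  Sample standard deviations s_i = √(s[i,i]):
  s(U) = √(8.25) = 2.8723
  s(V) = √(5.6667) = 2.3805

Step 3 — r_{ij} = s_{ij} / (s_i · s_j):
  r[U,U] = 1 (diagonal).
  r[U,V] = -0.5 / (2.8723 · 2.3805) = -0.5 / 6.8374 = -0.0731
  r[V,V] = 1 (diagonal).

R is symmetric with unit diagonal. Assembling:

R = [[1, -0.0731],
 [-0.0731, 1]]


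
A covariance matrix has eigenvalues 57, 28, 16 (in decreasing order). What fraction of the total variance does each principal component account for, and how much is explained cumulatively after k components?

Step 1 — total variance = trace(Sigma) = Σ λ_i = 57 + 28 + 16 = 101.

Step 2 — fraction explained by component i = λ_i / Σ λ:
  PC1: 57/101 = 0.5644
  PC2: 28/101 = 0.2772
  PC3: 16/101 = 0.1584

Step 3 — cumulative fraction after k components = (λ_1 + ... + λ_k) / Σ λ:
  k = 1: 57/101 = 0.5644
  k = 2: (57 + 28)/101 = 85/101 = 0.8416
  k = 3: (57 + 28 + 16)/101 = 101/101 = 1

Summary (fraction, with percent):

explained: PC1 0.5644 (56.44%), PC2 0.2772 (27.72%), PC3 0.1584 (15.84%);  cumulative: 0.5644, 0.8416, 1


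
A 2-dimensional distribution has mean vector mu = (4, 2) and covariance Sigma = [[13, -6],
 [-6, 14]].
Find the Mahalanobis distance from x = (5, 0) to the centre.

Step 1 — centre the observation: (x - mu) = (1, -2).

Step 2 — invert Sigma. det(Sigma) = 13·14 - (-6)² = 146.
  Sigma^{-1} = (1/det) · [[d, -b], [-b, a]] = [[0.0959, 0.0411],
 [0.0411, 0.089]].

Step 3 — form the quadratic (x - mu)^T · Sigma^{-1} · (x - mu):
  Sigma^{-1} · (x - mu) = (0.0137, -0.137).
  (x - mu)^T · [Sigma^{-1} · (x - mu)] = (1)·(0.0137) + (-2)·(-0.137) = 0.2877.

Step 4 — take square root: d = √(0.2877) ≈ 0.5363.

d(x, mu) = √(0.2877) ≈ 0.5363


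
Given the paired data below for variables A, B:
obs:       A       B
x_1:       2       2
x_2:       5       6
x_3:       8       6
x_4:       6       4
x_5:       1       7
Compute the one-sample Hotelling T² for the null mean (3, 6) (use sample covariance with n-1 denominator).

Step 1 — sample mean vector:
  mean(A) = (2 + 5 + 8 + 6 + 1) / 5 = 22/5 = 4.4
  mean(B) = (2 + 6 + 6 + 4 + 7) / 5 = 25/5 = 5
  x̄ = (4.4, 5),  deviation x̄ - mu_0 = (4.4, 5) - (3, 6) = (1.4, -1).

Step 2 — sample covariance matrix, S[i,j] = (1/(n-1)) · Σ_k (x_{k,i} - mean_i) · (x_{k,j} - mean_j), divisor n-1 = 4:
  S[A,A] = ((-2.4)·(-2.4) + (0.6)·(0.6) + (3.6)·(3.6) + (1.6)·(1.6) + (-3.4)·(-3.4)) / 4 = 33.2/4 = 8.3
  S[A,B] = ((-2.4)·(-3) + (0.6)·(1) + (3.6)·(1) + (1.6)·(-1) + (-3.4)·(2)) / 4 = 3/4 = 0.75
  S[B,B] = ((-3)·(-3) + (1)·(1) + (1)·(1) + (-1)·(-1) + (2)·(2)) / 4 = 16/4 = 4
  S = [[8.3, 0.75],
 [0.75, 4]].

Step 3 — invert S. det(S) = 8.3·4 - (0.75)² = 32.6375.
  S^{-1} = (1/det) · [[d, -b], [-b, a]] = [[0.1226, -0.023],
 [-0.023, 0.2543]].

Step 4 — quadratic form (x̄ - mu_0)^T · S^{-1} · (x̄ - mu_0):
  S^{-1} · (x̄ - mu_0) = (0.1946, -0.2865),
  (x̄ - mu_0)^T · [...] = (1.4)·(0.1946) + (-1)·(-0.2865) = 0.5589.

Step 5 — scale by n: T² = 5 · 0.5589 = 2.7943.

T² ≈ 2.7943


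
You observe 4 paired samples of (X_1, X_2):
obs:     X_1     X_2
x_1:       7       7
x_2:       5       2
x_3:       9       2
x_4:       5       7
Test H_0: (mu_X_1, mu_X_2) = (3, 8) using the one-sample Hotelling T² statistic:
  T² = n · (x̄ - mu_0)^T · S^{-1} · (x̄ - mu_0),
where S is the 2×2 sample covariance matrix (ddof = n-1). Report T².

Step 1 — sample mean vector:
  mean(X_1) = (7 + 5 + 9 + 5) / 4 = 26/4 = 6.5
  mean(X_2) = (7 + 2 + 2 + 7) / 4 = 18/4 = 4.5
  x̄ = (6.5, 4.5),  deviation x̄ - mu_0 = (6.5, 4.5) - (3, 8) = (3.5, -3.5).

Step 2 — sample covariance matrix, S[i,j] = (1/(n-1)) · Σ_k (x_{k,i} - mean_i) · (x_{k,j} - mean_j), divisor n-1 = 3:
  S[X_1,X_1] = ((0.5)·(0.5) + (-1.5)·(-1.5) + (2.5)·(2.5) + (-1.5)·(-1.5)) / 3 = 11/3 = 3.6667
  S[X_1,X_2] = ((0.5)·(2.5) + (-1.5)·(-2.5) + (2.5)·(-2.5) + (-1.5)·(2.5)) / 3 = -5/3 = -1.6667
  S[X_2,X_2] = ((2.5)·(2.5) + (-2.5)·(-2.5) + (-2.5)·(-2.5) + (2.5)·(2.5)) / 3 = 25/3 = 8.3333
  S = [[3.6667, -1.6667],
 [-1.6667, 8.3333]].

Step 3 — invert S. det(S) = 3.6667·8.3333 - (-1.6667)² = 27.7778.
  S^{-1} = (1/det) · [[d, -b], [-b, a]] = [[0.3, 0.06],
 [0.06, 0.132]].

Step 4 — quadratic form (x̄ - mu_0)^T · S^{-1} · (x̄ - mu_0):
  S^{-1} · (x̄ - mu_0) = (0.84, -0.252),
  (x̄ - mu_0)^T · [...] = (3.5)·(0.84) + (-3.5)·(-0.252) = 3.822.

Step 5 — scale by n: T² = 4 · 3.822 = 15.288.

T² ≈ 15.288


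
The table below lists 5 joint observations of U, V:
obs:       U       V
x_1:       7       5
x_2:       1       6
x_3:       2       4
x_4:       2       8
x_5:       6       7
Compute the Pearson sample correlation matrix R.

Step 1 — column means:
  mean(U) = (7 + 1 + 2 + 2 + 6) / 5 = 18/5 = 3.6
  mean(V) = (5 + 6 + 4 + 8 + 7) / 5 = 30/5 = 6

Step 2 — sample variances and covariances s[i,j] = (1/(n-1)) · Σ_k (x_{k,i} - mean_i) · (x_{k,j} - mean_j), with n-1 = 4:
  s[U,U] = ((3.4)·(3.4) + (-2.6)·(-2.6) + (-1.6)·(-1.6) + (-1.6)·(-1.6) + (2.4)·(2.4)) / 4 = 29.2/4 = 7.3
  s[U,V] = ((3.4)·(-1) + (-2.6)·(0) + (-1.6)·(-2) + (-1.6)·(2) + (2.4)·(1)) / 4 = -1/4 = -0.25
  s[V,V] = ((-1)·(-1) + (0)·(0) + (-2)·(-2) + (2)·(2) + (1)·(1)) / 4 = 10/4 = 2.5
  Sample standard deviations s_i = √(s[i,i]):
  s(U) = √(7.3) = 2.7019
  s(V) = √(2.5) = 1.5811

Step 3 — r_{ij} = s_{ij} / (s_i · s_j):
  r[U,U] = 1 (diagonal).
  r[U,V] = -0.25 / (2.7019 · 1.5811) = -0.25 / 4.272 = -0.0585
  r[V,V] = 1 (diagonal).

R is symmetric with unit diagonal. Assembling:

R = [[1, -0.0585],
 [-0.0585, 1]]


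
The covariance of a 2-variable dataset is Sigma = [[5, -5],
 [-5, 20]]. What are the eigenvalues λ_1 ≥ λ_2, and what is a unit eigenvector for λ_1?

Step 1 — characteristic polynomial of 2×2 Sigma:
  det(Sigma - λI) = λ² - trace · λ + det = 0.
  trace = 5 + 20 = 25, det = 5·20 - (-5)² = 75.
Step 2 — discriminant:
  Δ = trace² - 4·det = 625 - 300 = 325.
Step 3 — eigenvalues:
  λ = (trace ± √Δ)/2 = (25 ± 18.0278)/2,
  λ_1 = 21.5139,  λ_2 = 3.4861.

Step 4 — unit eigenvector for λ_1: solve (Sigma - λ_1 I)v = 0. First row:
  (5 - 21.5139)·v_x + (-5)·v_y = 0, i.e. (-16.5139)·v_x + (-5)·v_y = 0,
  so v ∝ (b, λ_1 - a) = (-5, 16.5139); multiply by -1 so the first entry is positive: u = (5, -16.5139).
  ||u|| = √((5)² + (-16.5139)²) = √(297.7082) ≈ 17.2542,
  v_1 = u/||u|| ≈ (0.2898, -0.9571) (||v_1|| = 1).

λ_1 = 21.5139,  λ_2 = 3.4861;  v_1 ≈ (0.2898, -0.9571)


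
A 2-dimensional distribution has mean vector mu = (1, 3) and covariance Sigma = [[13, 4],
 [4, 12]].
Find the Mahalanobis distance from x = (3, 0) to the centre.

Step 1 — centre the observation: (x - mu) = (2, -3).

Step 2 — invert Sigma. det(Sigma) = 13·12 - (4)² = 140.
  Sigma^{-1} = (1/det) · [[d, -b], [-b, a]] = [[0.0857, -0.0286],
 [-0.0286, 0.0929]].

Step 3 — form the quadratic (x - mu)^T · Sigma^{-1} · (x - mu):
  Sigma^{-1} · (x - mu) = (0.2571, -0.3357).
  (x - mu)^T · [Sigma^{-1} · (x - mu)] = (2)·(0.2571) + (-3)·(-0.3357) = 1.5214.

Step 4 — take square root: d = √(1.5214) ≈ 1.2335.

d(x, mu) = √(1.5214) ≈ 1.2335


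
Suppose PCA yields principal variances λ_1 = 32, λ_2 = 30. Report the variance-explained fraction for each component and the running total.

Step 1 — total variance = trace(Sigma) = Σ λ_i = 32 + 30 = 62.

Step 2 — fraction explained by component i = λ_i / Σ λ:
  PC1: 32/62 = 0.5161
  PC2: 30/62 = 0.4839

Step 3 — cumulative fraction after k components = (λ_1 + ... + λ_k) / Σ λ:
  k = 1: 32/62 = 0.5161
  k = 2: (32 + 30)/62 = 62/62 = 1

Summary (fraction, with percent):

explained: PC1 0.5161 (51.61%), PC2 0.4839 (48.39%);  cumulative: 0.5161, 1


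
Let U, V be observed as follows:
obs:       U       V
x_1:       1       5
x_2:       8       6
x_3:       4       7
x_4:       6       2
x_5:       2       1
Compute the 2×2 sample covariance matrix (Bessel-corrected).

Step 1 — column means:
  mean(U) = (1 + 8 + 4 + 6 + 2) / 5 = 21/5 = 4.2
  mean(V) = (5 + 6 + 7 + 2 + 1) / 5 = 21/5 = 4.2

Step 2 — sample covariance S[i,j] = (1/(n-1)) · Σ_k (x_{k,i} - mean_i) · (x_{k,j} - mean_j), with n-1 = 4.
  S[U,U] = ((-3.2)·(-3.2) + (3.8)·(3.8) + (-0.2)·(-0.2) + (1.8)·(1.8) + (-2.2)·(-2.2)) / 4 = 32.8/4 = 8.2
  S[U,V] = ((-3.2)·(0.8) + (3.8)·(1.8) + (-0.2)·(2.8) + (1.8)·(-2.2) + (-2.2)·(-3.2)) / 4 = 6.8/4 = 1.7
  S[V,V] = ((0.8)·(0.8) + (1.8)·(1.8) + (2.8)·(2.8) + (-2.2)·(-2.2) + (-3.2)·(-3.2)) / 4 = 26.8/4 = 6.7

S is symmetric (S[j,i] = S[i,j]). Assembling:

S = [[8.2, 1.7],
 [1.7, 6.7]]


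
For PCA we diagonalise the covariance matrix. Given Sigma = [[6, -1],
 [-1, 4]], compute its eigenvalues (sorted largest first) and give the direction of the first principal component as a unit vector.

Step 1 — characteristic polynomial of 2×2 Sigma:
  det(Sigma - λI) = λ² - trace · λ + det = 0.
  trace = 6 + 4 = 10, det = 6·4 - (-1)² = 23.
Step 2 — discriminant:
  Δ = trace² - 4·det = 100 - 92 = 8.
Step 3 — eigenvalues:
  λ = (trace ± √Δ)/2 = (10 ± 2.8284)/2,
  λ_1 = 6.4142,  λ_2 = 3.5858.

Step 4 — unit eigenvector for λ_1: solve (Sigma - λ_1 I)v = 0. First row:
  (6 - 6.4142)·v_x + (-1)·v_y = 0, i.e. (-0.4142)·v_x + (-1)·v_y = 0,
  so v ∝ (b, λ_1 - a) = (-1, 0.4142); multiply by -1 so the first entry is positive: u = (1, -0.4142).
  ||u|| = √((1)² + (-0.4142)²) = √(1.1716) ≈ 1.0824,
  v_1 = u/||u|| ≈ (0.9239, -0.3827) (||v_1|| = 1).

λ_1 = 6.4142,  λ_2 = 3.5858;  v_1 ≈ (0.9239, -0.3827)


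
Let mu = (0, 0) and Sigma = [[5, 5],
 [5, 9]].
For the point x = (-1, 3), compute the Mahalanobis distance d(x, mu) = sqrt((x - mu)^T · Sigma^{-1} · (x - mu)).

Step 1 — centre the observation: (x - mu) = (-1, 3).

Step 2 — invert Sigma. det(Sigma) = 5·9 - (5)² = 20.
  Sigma^{-1} = (1/det) · [[d, -b], [-b, a]] = [[0.45, -0.25],
 [-0.25, 0.25]].

Step 3 — form the quadratic (x - mu)^T · Sigma^{-1} · (x - mu):
  Sigma^{-1} · (x - mu) = (-1.2, 1).
  (x - mu)^T · [Sigma^{-1} · (x - mu)] = (-1)·(-1.2) + (3)·(1) = 4.2.

Step 4 — take square root: d = √(4.2) ≈ 2.0494.

d(x, mu) = √(4.2) ≈ 2.0494


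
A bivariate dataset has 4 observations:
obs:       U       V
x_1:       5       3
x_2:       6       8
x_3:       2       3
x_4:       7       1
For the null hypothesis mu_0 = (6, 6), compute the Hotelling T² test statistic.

Step 1 — sample mean vector:
  mean(U) = (5 + 6 + 2 + 7) / 4 = 20/4 = 5
  mean(V) = (3 + 8 + 3 + 1) / 4 = 15/4 = 3.75
  x̄ = (5, 3.75),  deviation x̄ - mu_0 = (5, 3.75) - (6, 6) = (-1, -2.25).

Step 2 — sample covariance matrix, S[i,j] = (1/(n-1)) · Σ_k (x_{k,i} - mean_i) · (x_{k,j} - mean_j), divisor n-1 = 3:
  S[U,U] = ((0)·(0) + (1)·(1) + (-3)·(-3) + (2)·(2)) / 3 = 14/3 = 4.6667
  S[U,V] = ((0)·(-0.75) + (1)·(4.25) + (-3)·(-0.75) + (2)·(-2.75)) / 3 = 1/3 = 0.3333
  S[V,V] = ((-0.75)·(-0.75) + (4.25)·(4.25) + (-0.75)·(-0.75) + (-2.75)·(-2.75)) / 3 = 26.75/3 = 8.9167
  S = [[4.6667, 0.3333],
 [0.3333, 8.9167]].

Step 3 — invert S. det(S) = 4.6667·8.9167 - (0.3333)² = 41.5.
  S^{-1} = (1/det) · [[d, -b], [-b, a]] = [[0.2149, -0.008],
 [-0.008, 0.1124]].

Step 4 — quadratic form (x̄ - mu_0)^T · S^{-1} · (x̄ - mu_0):
  S^{-1} · (x̄ - mu_0) = (-0.1968, -0.245),
  (x̄ - mu_0)^T · [...] = (-1)·(-0.1968) + (-2.25)·(-0.245) = 0.748.

Step 5 — scale by n: T² = 4 · 0.748 = 2.992.

T² ≈ 2.992


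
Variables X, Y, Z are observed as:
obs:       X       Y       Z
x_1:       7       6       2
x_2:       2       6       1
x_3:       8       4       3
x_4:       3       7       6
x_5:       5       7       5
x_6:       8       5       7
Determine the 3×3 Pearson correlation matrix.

Step 1 — column means:
  mean(X) = (7 + 2 + 8 + 3 + 5 + 8) / 6 = 33/6 = 5.5
  mean(Y) = (6 + 6 + 4 + 7 + 7 + 5) / 6 = 35/6 = 5.8333
  mean(Z) = (2 + 1 + 3 + 6 + 5 + 7) / 6 = 24/6 = 4

Step 2 — sample variances and covariances s[i,j] = (1/(n-1)) · Σ_k (x_{k,i} - mean_i) · (x_{k,j} - mean_j), with n-1 = 5:
  s[X,X] = ((1.5)·(1.5) + (-3.5)·(-3.5) + (2.5)·(2.5) + (-2.5)·(-2.5) + (-0.5)·(-0.5) + (2.5)·(2.5)) / 5 = 33.5/5 = 6.7
  s[X,Y] = ((1.5)·(0.1667) + (-3.5)·(0.1667) + (2.5)·(-1.8333) + (-2.5)·(1.1667) + (-0.5)·(1.1667) + (2.5)·(-0.8333)) / 5 = -10.5/5 = -2.1
  s[X,Z] = ((1.5)·(-2) + (-3.5)·(-3) + (2.5)·(-1) + (-2.5)·(2) + (-0.5)·(1) + (2.5)·(3)) / 5 = 7/5 = 1.4
  s[Y,Y] = ((0.1667)·(0.1667) + (0.1667)·(0.1667) + (-1.8333)·(-1.8333) + (1.1667)·(1.1667) + (1.1667)·(1.1667) + (-0.8333)·(-0.8333)) / 5 = 6.8333/5 = 1.3667
  s[Y,Z] = ((0.1667)·(-2) + (0.1667)·(-3) + (-1.8333)·(-1) + (1.1667)·(2) + (1.1667)·(1) + (-0.8333)·(3)) / 5 = 2/5 = 0.4
  s[Z,Z] = ((-2)·(-2) + (-3)·(-3) + (-1)·(-1) + (2)·(2) + (1)·(1) + (3)·(3)) / 5 = 28/5 = 5.6
  Sample standard deviations s_i = √(s[i,i]):
  s(X) = √(6.7) = 2.5884
  s(Y) = √(1.3667) = 1.169
  s(Z) = √(5.6) = 2.3664

Step 3 — r_{ij} = s_{ij} / (s_i · s_j):
  r[X,X] = 1 (diagonal).
  r[X,Y] = -2.1 / (2.5884 · 1.169) = -2.1 / 3.026 = -0.694
  r[X,Z] = 1.4 / (2.5884 · 2.3664) = 1.4 / 6.1254 = 0.2286
  r[Y,Y] = 1 (diagonal).
  r[Y,Z] = 0.4 / (1.169 · 2.3664) = 0.4 / 2.7665 = 0.1446
  r[Z,Z] = 1 (diagonal).

R is symmetric with unit diagonal. Assembling:

R = [[1, -0.694, 0.2286],
 [-0.694, 1, 0.1446],
 [0.2286, 0.1446, 1]]


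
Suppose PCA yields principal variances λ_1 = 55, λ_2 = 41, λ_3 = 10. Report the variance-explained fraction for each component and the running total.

Step 1 — total variance = trace(Sigma) = Σ λ_i = 55 + 41 + 10 = 106.

Step 2 — fraction explained by component i = λ_i / Σ λ:
  PC1: 55/106 = 0.5189
  PC2: 41/106 = 0.3868
  PC3: 10/106 = 0.0943

Step 3 — cumulative fraction after k components = (λ_1 + ... + λ_k) / Σ λ:
  k = 1: 55/106 = 0.5189
  k = 2: (55 + 41)/106 = 96/106 = 0.9057
  k = 3: (55 + 41 + 10)/106 = 106/106 = 1

Summary (fraction, with percent):

explained: PC1 0.5189 (51.89%), PC2 0.3868 (38.68%), PC3 0.0943 (9.43%);  cumulative: 0.5189, 0.9057, 1


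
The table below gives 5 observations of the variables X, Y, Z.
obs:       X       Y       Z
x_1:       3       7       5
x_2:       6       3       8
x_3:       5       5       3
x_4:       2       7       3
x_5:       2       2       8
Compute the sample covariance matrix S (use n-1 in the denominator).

Step 1 — column means:
  mean(X) = (3 + 6 + 5 + 2 + 2) / 5 = 18/5 = 3.6
  mean(Y) = (7 + 3 + 5 + 7 + 2) / 5 = 24/5 = 4.8
  mean(Z) = (5 + 8 + 3 + 3 + 8) / 5 = 27/5 = 5.4

Step 2 — sample covariance S[i,j] = (1/(n-1)) · Σ_k (x_{k,i} - mean_i) · (x_{k,j} - mean_j), with n-1 = 4.
  S[X,X] = ((-0.6)·(-0.6) + (2.4)·(2.4) + (1.4)·(1.4) + (-1.6)·(-1.6) + (-1.6)·(-1.6)) / 4 = 13.2/4 = 3.3
  S[X,Y] = ((-0.6)·(2.2) + (2.4)·(-1.8) + (1.4)·(0.2) + (-1.6)·(2.2) + (-1.6)·(-2.8)) / 4 = -4.4/4 = -1.1
  S[X,Z] = ((-0.6)·(-0.4) + (2.4)·(2.6) + (1.4)·(-2.4) + (-1.6)·(-2.4) + (-1.6)·(2.6)) / 4 = 2.8/4 = 0.7
  S[Y,Y] = ((2.2)·(2.2) + (-1.8)·(-1.8) + (0.2)·(0.2) + (2.2)·(2.2) + (-2.8)·(-2.8)) / 4 = 20.8/4 = 5.2
  S[Y,Z] = ((2.2)·(-0.4) + (-1.8)·(2.6) + (0.2)·(-2.4) + (2.2)·(-2.4) + (-2.8)·(2.6)) / 4 = -18.6/4 = -4.65
  S[Z,Z] = ((-0.4)·(-0.4) + (2.6)·(2.6) + (-2.4)·(-2.4) + (-2.4)·(-2.4) + (2.6)·(2.6)) / 4 = 25.2/4 = 6.3

S is symmetric (S[j,i] = S[i,j]). Assembling:

S = [[3.3, -1.1, 0.7],
 [-1.1, 5.2, -4.65],
 [0.7, -4.65, 6.3]]


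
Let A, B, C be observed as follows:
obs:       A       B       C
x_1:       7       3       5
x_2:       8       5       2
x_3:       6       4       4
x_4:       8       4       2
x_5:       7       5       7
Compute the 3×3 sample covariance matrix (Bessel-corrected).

Step 1 — column means:
  mean(A) = (7 + 8 + 6 + 8 + 7) / 5 = 36/5 = 7.2
  mean(B) = (3 + 5 + 4 + 4 + 5) / 5 = 21/5 = 4.2
  mean(C) = (5 + 2 + 4 + 2 + 7) / 5 = 20/5 = 4

Step 2 — sample covariance S[i,j] = (1/(n-1)) · Σ_k (x_{k,i} - mean_i) · (x_{k,j} - mean_j), with n-1 = 4.
  S[A,A] = ((-0.2)·(-0.2) + (0.8)·(0.8) + (-1.2)·(-1.2) + (0.8)·(0.8) + (-0.2)·(-0.2)) / 4 = 2.8/4 = 0.7
  S[A,B] = ((-0.2)·(-1.2) + (0.8)·(0.8) + (-1.2)·(-0.2) + (0.8)·(-0.2) + (-0.2)·(0.8)) / 4 = 0.8/4 = 0.2
  S[A,C] = ((-0.2)·(1) + (0.8)·(-2) + (-1.2)·(0) + (0.8)·(-2) + (-0.2)·(3)) / 4 = -4/4 = -1
  S[B,B] = ((-1.2)·(-1.2) + (0.8)·(0.8) + (-0.2)·(-0.2) + (-0.2)·(-0.2) + (0.8)·(0.8)) / 4 = 2.8/4 = 0.7
  S[B,C] = ((-1.2)·(1) + (0.8)·(-2) + (-0.2)·(0) + (-0.2)·(-2) + (0.8)·(3)) / 4 = 0/4 = 0
  S[C,C] = ((1)·(1) + (-2)·(-2) + (0)·(0) + (-2)·(-2) + (3)·(3)) / 4 = 18/4 = 4.5

S is symmetric (S[j,i] = S[i,j]). Assembling:

S = [[0.7, 0.2, -1],
 [0.2, 0.7, 0],
 [-1, 0, 4.5]]


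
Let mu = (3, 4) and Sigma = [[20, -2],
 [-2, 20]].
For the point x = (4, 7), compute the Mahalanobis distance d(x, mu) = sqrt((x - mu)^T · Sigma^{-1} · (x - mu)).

Step 1 — centre the observation: (x - mu) = (1, 3).

Step 2 — invert Sigma. det(Sigma) = 20·20 - (-2)² = 396.
  Sigma^{-1} = (1/det) · [[d, -b], [-b, a]] = [[0.0505, 0.0051],
 [0.0051, 0.0505]].

Step 3 — form the quadratic (x - mu)^T · Sigma^{-1} · (x - mu):
  Sigma^{-1} · (x - mu) = (0.0657, 0.1566).
  (x - mu)^T · [Sigma^{-1} · (x - mu)] = (1)·(0.0657) + (3)·(0.1566) = 0.5354.

Step 4 — take square root: d = √(0.5354) ≈ 0.7317.

d(x, mu) = √(0.5354) ≈ 0.7317


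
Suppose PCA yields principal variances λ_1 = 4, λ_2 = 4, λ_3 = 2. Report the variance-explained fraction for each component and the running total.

Step 1 — total variance = trace(Sigma) = Σ λ_i = 4 + 4 + 2 = 10.

Step 2 — fraction explained by component i = λ_i / Σ λ:
  PC1: 4/10 = 0.4
  PC2: 4/10 = 0.4
  PC3: 2/10 = 0.2

Step 3 — cumulative fraction after k components = (λ_1 + ... + λ_k) / Σ λ:
  k = 1: 4/10 = 0.4
  k = 2: (4 + 4)/10 = 8/10 = 0.8
  k = 3: (4 + 4 + 2)/10 = 10/10 = 1

Summary (fraction, with percent):

explained: PC1 0.4 (40%), PC2 0.4 (40%), PC3 0.2 (20%);  cumulative: 0.4, 0.8, 1


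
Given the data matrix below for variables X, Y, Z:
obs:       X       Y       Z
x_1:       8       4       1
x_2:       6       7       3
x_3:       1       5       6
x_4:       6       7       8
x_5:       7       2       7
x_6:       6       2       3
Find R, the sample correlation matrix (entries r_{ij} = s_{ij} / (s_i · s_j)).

Step 1 — column means:
  mean(X) = (8 + 6 + 1 + 6 + 7 + 6) / 6 = 34/6 = 5.6667
  mean(Y) = (4 + 7 + 5 + 7 + 2 + 2) / 6 = 27/6 = 4.5
  mean(Z) = (1 + 3 + 6 + 8 + 7 + 3) / 6 = 28/6 = 4.6667

Step 2 — sample variances and covariances s[i,j] = (1/(n-1)) · Σ_k (x_{k,i} - mean_i) · (x_{k,j} - mean_j), with n-1 = 5:
  s[X,X] = ((2.3333)·(2.3333) + (0.3333)·(0.3333) + (-4.6667)·(-4.6667) + (0.3333)·(0.3333) + (1.3333)·(1.3333) + (0.3333)·(0.3333)) / 5 = 29.3333/5 = 5.8667
  s[X,Y] = ((2.3333)·(-0.5) + (0.3333)·(2.5) + (-4.6667)·(0.5) + (0.3333)·(2.5) + (1.3333)·(-2.5) + (0.3333)·(-2.5)) / 5 = -6/5 = -1.2
  s[X,Z] = ((2.3333)·(-3.6667) + (0.3333)·(-1.6667) + (-4.6667)·(1.3333) + (0.3333)·(3.3333) + (1.3333)·(2.3333) + (0.3333)·(-1.6667)) / 5 = -11.6667/5 = -2.3333
  s[Y,Y] = ((-0.5)·(-0.5) + (2.5)·(2.5) + (0.5)·(0.5) + (2.5)·(2.5) + (-2.5)·(-2.5) + (-2.5)·(-2.5)) / 5 = 25.5/5 = 5.1
  s[Y,Z] = ((-0.5)·(-3.6667) + (2.5)·(-1.6667) + (0.5)·(1.3333) + (2.5)·(3.3333) + (-2.5)·(2.3333) + (-2.5)·(-1.6667)) / 5 = 5/5 = 1
  s[Z,Z] = ((-3.6667)·(-3.6667) + (-1.6667)·(-1.6667) + (1.3333)·(1.3333) + (3.3333)·(3.3333) + (2.3333)·(2.3333) + (-1.6667)·(-1.6667)) / 5 = 37.3333/5 = 7.4667
  Sample standard deviations s_i = √(s[i,i]):
  s(X) = √(5.8667) = 2.4221
  s(Y) = √(5.1) = 2.2583
  s(Z) = √(7.4667) = 2.7325

Step 3 — r_{ij} = s_{ij} / (s_i · s_j):
  r[X,X] = 1 (diagonal).
  r[X,Y] = -1.2 / (2.4221 · 2.2583) = -1.2 / 5.4699 = -0.2194
  r[X,Z] = -2.3333 / (2.4221 · 2.7325) = -2.3333 / 6.6185 = -0.3525
  r[Y,Y] = 1 (diagonal).
  r[Y,Z] = 1 / (2.2583 · 2.7325) = 1 / 6.1709 = 0.1621
  r[Z,Z] = 1 (diagonal).

R is symmetric with unit diagonal. Assembling:

R = [[1, -0.2194, -0.3525],
 [-0.2194, 1, 0.1621],
 [-0.3525, 0.1621, 1]]


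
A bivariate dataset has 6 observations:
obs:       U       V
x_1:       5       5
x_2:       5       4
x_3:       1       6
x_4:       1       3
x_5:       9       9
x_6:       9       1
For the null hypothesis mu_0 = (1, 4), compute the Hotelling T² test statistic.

Step 1 — sample mean vector:
  mean(U) = (5 + 5 + 1 + 1 + 9 + 9) / 6 = 30/6 = 5
  mean(V) = (5 + 4 + 6 + 3 + 9 + 1) / 6 = 28/6 = 4.6667
  x̄ = (5, 4.6667),  deviation x̄ - mu_0 = (5, 4.6667) - (1, 4) = (4, 0.6667).

Step 2 — sample covariance matrix, S[i,j] = (1/(n-1)) · Σ_k (x_{k,i} - mean_i) · (x_{k,j} - mean_j), divisor n-1 = 5:
  S[U,U] = ((0)·(0) + (0)·(0) + (-4)·(-4) + (-4)·(-4) + (4)·(4) + (4)·(4)) / 5 = 64/5 = 12.8
  S[U,V] = ((0)·(0.3333) + (0)·(-0.6667) + (-4)·(1.3333) + (-4)·(-1.6667) + (4)·(4.3333) + (4)·(-3.6667)) / 5 = 4/5 = 0.8
  S[V,V] = ((0.3333)·(0.3333) + (-0.6667)·(-0.6667) + (1.3333)·(1.3333) + (-1.6667)·(-1.6667) + (4.3333)·(4.3333) + (-3.6667)·(-3.6667)) / 5 = 37.3333/5 = 7.4667
  S = [[12.8, 0.8],
 [0.8, 7.4667]].

Step 3 — invert S. det(S) = 12.8·7.4667 - (0.8)² = 94.9333.
  S^{-1} = (1/det) · [[d, -b], [-b, a]] = [[0.0787, -0.0084],
 [-0.0084, 0.1348]].

Step 4 — quadratic form (x̄ - mu_0)^T · S^{-1} · (x̄ - mu_0):
  S^{-1} · (x̄ - mu_0) = (0.309, 0.0562),
  (x̄ - mu_0)^T · [...] = (4)·(0.309) + (0.6667)·(0.0562) = 1.2734.

Step 5 — scale by n: T² = 6 · 1.2734 = 7.6404.

T² ≈ 7.6404


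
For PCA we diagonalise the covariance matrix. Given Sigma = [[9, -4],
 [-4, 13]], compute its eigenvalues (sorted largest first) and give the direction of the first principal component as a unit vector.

Step 1 — characteristic polynomial of 2×2 Sigma:
  det(Sigma - λI) = λ² - trace · λ + det = 0.
  trace = 9 + 13 = 22, det = 9·13 - (-4)² = 101.
Step 2 — discriminant:
  Δ = trace² - 4·det = 484 - 404 = 80.
Step 3 — eigenvalues:
  λ = (trace ± √Δ)/2 = (22 ± 8.9443)/2,
  λ_1 = 15.4721,  λ_2 = 6.5279.

Step 4 — unit eigenvector for λ_1: solve (Sigma - λ_1 I)v = 0. First row:
  (9 - 15.4721)·v_x + (-4)·v_y = 0, i.e. (-6.4721)·v_x + (-4)·v_y = 0,
  so v ∝ (b, λ_1 - a) = (-4, 6.4721); multiply by -1 so the first entry is positive: u = (4, -6.4721).
  ||u|| = √((4)² + (-6.4721)²) = √(57.8885) ≈ 7.6085,
  v_1 = u/||u|| ≈ (0.5257, -0.8507) (||v_1|| = 1).

λ_1 = 15.4721,  λ_2 = 6.5279;  v_1 ≈ (0.5257, -0.8507)


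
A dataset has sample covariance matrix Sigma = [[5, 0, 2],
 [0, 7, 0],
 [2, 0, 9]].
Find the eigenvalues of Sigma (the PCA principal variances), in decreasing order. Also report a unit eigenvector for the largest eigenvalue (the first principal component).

Step 1 — characteristic polynomial p(λ) = det(λI - Sigma) = λ³ - tr·λ² + c_1·λ - det, where tr = trace, c_1 = sum of the principal 2×2 minors, det = det(Sigma):
  tr = 5 + 7 + 9 = 21,
  c_1 = (5·7 - (0)²) + (5·9 - (2)²) + (7·9 - (0)²) = 35 + 41 + 63 = 139,
  det = 5·(7·9 - (0)²) - (0)·((0)·9 - (0)·(2)) + (2)·((0)·(0) - 7·(2)) = 5·(63) - (0)·(0) + (2)·(-14) = 287.
  So p(λ) = λ³ - 21λ² + 139λ - 287.
Step 2 — look for an integer root (rational root theorem: any rational root is an integer divisor of 287). Testing λ = 7:
  p(7) = 343 - 1029 + 973 - 287 = 0  ✓
  Dividing out (λ - 7): p(λ) = (λ - 7)(λ² - 14λ + 41).
Step 3 — remaining eigenvalues from the quadratic λ² - 14λ + 41 = 0:
  Δ = 14² - 4·41 = 196 - 164 = 32,  λ = (14 ± √32)/2 = (14 ± 5.6569)/2 ≈ 9.8284 or 4.1716.
  Sorted: λ_1 = 9.8284,  λ_2 = 7,  λ_3 = 4.1716  (check: sum = 21 = tr ✓).

Step 4 — unit eigenvector for λ_1 ≈ 9.8284: v spans the null space of (Sigma - λ_1 I), whose rows are
  r_1 = (-4.8284, 0, 2),  r_2 = (0, -2.8284, 0),  r_3 = (2, 0, -0.8284).
  v is orthogonal to every row, so take v ∝ r_1 × r_2 = ((0)·(0) - (2)·(-2.8284), (2)·(0) - (-4.8284)·(0), (-4.8284)·(-2.8284) - (0)·(0)) ≈ (5.6569, 0, 13.6569).
  Let u = (5.6569, 0, 13.6569).
  ||u|| = √((5.6569)² + (0)² + (13.6569)²) = √(218.5097) ≈ 14.7821,  v_1 = u/||u|| ≈ (0.3827, 0, 0.9239) (||v_1|| = 1).

λ_1 = 9.8284,  λ_2 = 7,  λ_3 = 4.1716;  v_1 ≈ (0.3827, 0, 0.9239)


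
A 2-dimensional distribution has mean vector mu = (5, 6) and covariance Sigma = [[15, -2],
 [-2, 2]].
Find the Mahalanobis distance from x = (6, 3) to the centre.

Step 1 — centre the observation: (x - mu) = (1, -3).

Step 2 — invert Sigma. det(Sigma) = 15·2 - (-2)² = 26.
  Sigma^{-1} = (1/det) · [[d, -b], [-b, a]] = [[0.0769, 0.0769],
 [0.0769, 0.5769]].

Step 3 — form the quadratic (x - mu)^T · Sigma^{-1} · (x - mu):
  Sigma^{-1} · (x - mu) = (-0.1538, -1.6538).
  (x - mu)^T · [Sigma^{-1} · (x - mu)] = (1)·(-0.1538) + (-3)·(-1.6538) = 4.8077.

Step 4 — take square root: d = √(4.8077) ≈ 2.1926.

d(x, mu) = √(4.8077) ≈ 2.1926


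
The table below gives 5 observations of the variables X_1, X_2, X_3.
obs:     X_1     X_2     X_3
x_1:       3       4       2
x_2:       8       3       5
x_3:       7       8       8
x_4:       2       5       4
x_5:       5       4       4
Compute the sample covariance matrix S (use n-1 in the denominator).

Step 1 — column means:
  mean(X_1) = (3 + 8 + 7 + 2 + 5) / 5 = 25/5 = 5
  mean(X_2) = (4 + 3 + 8 + 5 + 4) / 5 = 24/5 = 4.8
  mean(X_3) = (2 + 5 + 8 + 4 + 4) / 5 = 23/5 = 4.6

Step 2 — sample covariance S[i,j] = (1/(n-1)) · Σ_k (x_{k,i} - mean_i) · (x_{k,j} - mean_j), with n-1 = 4.
  S[X_1,X_1] = ((-2)·(-2) + (3)·(3) + (2)·(2) + (-3)·(-3) + (0)·(0)) / 4 = 26/4 = 6.5
  S[X_1,X_2] = ((-2)·(-0.8) + (3)·(-1.8) + (2)·(3.2) + (-3)·(0.2) + (0)·(-0.8)) / 4 = 2/4 = 0.5
  S[X_1,X_3] = ((-2)·(-2.6) + (3)·(0.4) + (2)·(3.4) + (-3)·(-0.6) + (0)·(-0.6)) / 4 = 15/4 = 3.75
  S[X_2,X_2] = ((-0.8)·(-0.8) + (-1.8)·(-1.8) + (3.2)·(3.2) + (0.2)·(0.2) + (-0.8)·(-0.8)) / 4 = 14.8/4 = 3.7
  S[X_2,X_3] = ((-0.8)·(-2.6) + (-1.8)·(0.4) + (3.2)·(3.4) + (0.2)·(-0.6) + (-0.8)·(-0.6)) / 4 = 12.6/4 = 3.15
  S[X_3,X_3] = ((-2.6)·(-2.6) + (0.4)·(0.4) + (3.4)·(3.4) + (-0.6)·(-0.6) + (-0.6)·(-0.6)) / 4 = 19.2/4 = 4.8

S is symmetric (S[j,i] = S[i,j]). Assembling:

S = [[6.5, 0.5, 3.75],
 [0.5, 3.7, 3.15],
 [3.75, 3.15, 4.8]]


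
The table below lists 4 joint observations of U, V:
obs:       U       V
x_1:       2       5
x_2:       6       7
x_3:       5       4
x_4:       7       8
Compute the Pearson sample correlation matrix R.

Step 1 — column means:
  mean(U) = (2 + 6 + 5 + 7) / 4 = 20/4 = 5
  mean(V) = (5 + 7 + 4 + 8) / 4 = 24/4 = 6

Step 2 — sample variances and covariances s[i,j] = (1/(n-1)) · Σ_k (x_{k,i} - mean_i) · (x_{k,j} - mean_j), with n-1 = 3:
  s[U,U] = ((-3)·(-3) + (1)·(1) + (0)·(0) + (2)·(2)) / 3 = 14/3 = 4.6667
  s[U,V] = ((-3)·(-1) + (1)·(1) + (0)·(-2) + (2)·(2)) / 3 = 8/3 = 2.6667
  s[V,V] = ((-1)·(-1) + (1)·(1) + (-2)·(-2) + (2)·(2)) / 3 = 10/3 = 3.3333
  Sample standard deviations s_i = √(s[i,i]):
  s(U) = √(4.6667) = 2.1602
  s(V) = √(3.3333) = 1.8257

Step 3 — r_{ij} = s_{ij} / (s_i · s_j):
  r[U,U] = 1 (diagonal).
  r[U,V] = 2.6667 / (2.1602 · 1.8257) = 2.6667 / 3.9441 = 0.6761
  r[V,V] = 1 (diagonal).

R is symmetric with unit diagonal. Assembling:

R = [[1, 0.6761],
 [0.6761, 1]]


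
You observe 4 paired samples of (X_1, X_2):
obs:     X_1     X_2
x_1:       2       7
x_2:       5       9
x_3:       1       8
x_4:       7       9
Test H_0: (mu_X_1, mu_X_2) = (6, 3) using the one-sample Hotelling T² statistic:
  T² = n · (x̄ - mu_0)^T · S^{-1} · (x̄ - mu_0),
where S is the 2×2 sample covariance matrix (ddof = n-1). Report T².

Step 1 — sample mean vector:
  mean(X_1) = (2 + 5 + 1 + 7) / 4 = 15/4 = 3.75
  mean(X_2) = (7 + 9 + 8 + 9) / 4 = 33/4 = 8.25
  x̄ = (3.75, 8.25),  deviation x̄ - mu_0 = (3.75, 8.25) - (6, 3) = (-2.25, 5.25).

Step 2 — sample covariance matrix, S[i,j] = (1/(n-1)) · Σ_k (x_{k,i} - mean_i) · (x_{k,j} - mean_j), divisor n-1 = 3:
  S[X_1,X_1] = ((-1.75)·(-1.75) + (1.25)·(1.25) + (-2.75)·(-2.75) + (3.25)·(3.25)) / 3 = 22.75/3 = 7.5833
  S[X_1,X_2] = ((-1.75)·(-1.25) + (1.25)·(0.75) + (-2.75)·(-0.25) + (3.25)·(0.75)) / 3 = 6.25/3 = 2.0833
  S[X_2,X_2] = ((-1.25)·(-1.25) + (0.75)·(0.75) + (-0.25)·(-0.25) + (0.75)·(0.75)) / 3 = 2.75/3 = 0.9167
  S = [[7.5833, 2.0833],
 [2.0833, 0.9167]].

Step 3 — invert S. det(S) = 7.5833·0.9167 - (2.0833)² = 2.6111.
  S^{-1} = (1/det) · [[d, -b], [-b, a]] = [[0.3511, -0.7979],
 [-0.7979, 2.9043]].

Step 4 — quadratic form (x̄ - mu_0)^T · S^{-1} · (x̄ - mu_0):
  S^{-1} · (x̄ - mu_0) = (-4.9787, 17.0426),
  (x̄ - mu_0)^T · [...] = (-2.25)·(-4.9787) + (5.25)·(17.0426) = 100.6755.

Step 5 — scale by n: T² = 4 · 100.6755 = 402.7021.

T² ≈ 402.7021


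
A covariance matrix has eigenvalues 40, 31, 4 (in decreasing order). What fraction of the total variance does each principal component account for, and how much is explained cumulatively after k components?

Step 1 — total variance = trace(Sigma) = Σ λ_i = 40 + 31 + 4 = 75.

Step 2 — fraction explained by component i = λ_i / Σ λ:
  PC1: 40/75 = 0.5333
  PC2: 31/75 = 0.4133
  PC3: 4/75 = 0.0533

Step 3 — cumulative fraction after k components = (λ_1 + ... + λ_k) / Σ λ:
  k = 1: 40/75 = 0.5333
  k = 2: (40 + 31)/75 = 71/75 = 0.9467
  k = 3: (40 + 31 + 4)/75 = 75/75 = 1

Summary (fraction, with percent):

explained: PC1 0.5333 (53.33%), PC2 0.4133 (41.33%), PC3 0.0533 (5.33%);  cumulative: 0.5333, 0.9467, 1


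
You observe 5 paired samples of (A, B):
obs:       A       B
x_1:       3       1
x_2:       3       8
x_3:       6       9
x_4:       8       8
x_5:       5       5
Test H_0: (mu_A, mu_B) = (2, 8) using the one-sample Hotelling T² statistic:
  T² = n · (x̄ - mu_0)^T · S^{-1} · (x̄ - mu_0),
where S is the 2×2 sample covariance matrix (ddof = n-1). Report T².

Step 1 — sample mean vector:
  mean(A) = (3 + 3 + 6 + 8 + 5) / 5 = 25/5 = 5
  mean(B) = (1 + 8 + 9 + 8 + 5) / 5 = 31/5 = 6.2
  x̄ = (5, 6.2),  deviation x̄ - mu_0 = (5, 6.2) - (2, 8) = (3, -1.8).

Step 2 — sample covariance matrix, S[i,j] = (1/(n-1)) · Σ_k (x_{k,i} - mean_i) · (x_{k,j} - mean_j), divisor n-1 = 4:
  S[A,A] = ((-2)·(-2) + (-2)·(-2) + (1)·(1) + (3)·(3) + (0)·(0)) / 4 = 18/4 = 4.5
  S[A,B] = ((-2)·(-5.2) + (-2)·(1.8) + (1)·(2.8) + (3)·(1.8) + (0)·(-1.2)) / 4 = 15/4 = 3.75
  S[B,B] = ((-5.2)·(-5.2) + (1.8)·(1.8) + (2.8)·(2.8) + (1.8)·(1.8) + (-1.2)·(-1.2)) / 4 = 42.8/4 = 10.7
  S = [[4.5, 3.75],
 [3.75, 10.7]].

Step 3 — invert S. det(S) = 4.5·10.7 - (3.75)² = 34.0875.
  S^{-1} = (1/det) · [[d, -b], [-b, a]] = [[0.3139, -0.11],
 [-0.11, 0.132]].

Step 4 — quadratic form (x̄ - mu_0)^T · S^{-1} · (x̄ - mu_0):
  S^{-1} · (x̄ - mu_0) = (1.1397, -0.5677),
  (x̄ - mu_0)^T · [...] = (3)·(1.1397) + (-1.8)·(-0.5677) = 4.4409.

Step 5 — scale by n: T² = 5 · 4.4409 = 22.2046.

T² ≈ 22.2046


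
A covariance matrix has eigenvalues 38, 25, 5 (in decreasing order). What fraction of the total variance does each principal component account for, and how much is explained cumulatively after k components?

Step 1 — total variance = trace(Sigma) = Σ λ_i = 38 + 25 + 5 = 68.

Step 2 — fraction explained by component i = λ_i / Σ λ:
  PC1: 38/68 = 0.5588
  PC2: 25/68 = 0.3676
  PC3: 5/68 = 0.0735

Step 3 — cumulative fraction after k components = (λ_1 + ... + λ_k) / Σ λ:
  k = 1: 38/68 = 0.5588
  k = 2: (38 + 25)/68 = 63/68 = 0.9265
  k = 3: (38 + 25 + 5)/68 = 68/68 = 1

Summary (fraction, with percent):

explained: PC1 0.5588 (55.88%), PC2 0.3676 (36.76%), PC3 0.0735 (7.35%);  cumulative: 0.5588, 0.9265, 1


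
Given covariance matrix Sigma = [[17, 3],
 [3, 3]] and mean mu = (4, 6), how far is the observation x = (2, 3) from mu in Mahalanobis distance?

Step 1 — centre the observation: (x - mu) = (-2, -3).

Step 2 — invert Sigma. det(Sigma) = 17·3 - (3)² = 42.
  Sigma^{-1} = (1/det) · [[d, -b], [-b, a]] = [[0.0714, -0.0714],
 [-0.0714, 0.4048]].

Step 3 — form the quadratic (x - mu)^T · Sigma^{-1} · (x - mu):
  Sigma^{-1} · (x - mu) = (0.0714, -1.0714).
  (x - mu)^T · [Sigma^{-1} · (x - mu)] = (-2)·(0.0714) + (-3)·(-1.0714) = 3.0714.

Step 4 — take square root: d = √(3.0714) ≈ 1.7525.

d(x, mu) = √(3.0714) ≈ 1.7525


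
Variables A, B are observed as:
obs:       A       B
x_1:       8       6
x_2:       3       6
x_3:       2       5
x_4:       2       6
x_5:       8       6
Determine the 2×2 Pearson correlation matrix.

Step 1 — column means:
  mean(A) = (8 + 3 + 2 + 2 + 8) / 5 = 23/5 = 4.6
  mean(B) = (6 + 6 + 5 + 6 + 6) / 5 = 29/5 = 5.8

Step 2 — sample variances and covariances s[i,j] = (1/(n-1)) · Σ_k (x_{k,i} - mean_i) · (x_{k,j} - mean_j), with n-1 = 4:
  s[A,A] = ((3.4)·(3.4) + (-1.6)·(-1.6) + (-2.6)·(-2.6) + (-2.6)·(-2.6) + (3.4)·(3.4)) / 4 = 39.2/4 = 9.8
  s[A,B] = ((3.4)·(0.2) + (-1.6)·(0.2) + (-2.6)·(-0.8) + (-2.6)·(0.2) + (3.4)·(0.2)) / 4 = 2.6/4 = 0.65
  s[B,B] = ((0.2)·(0.2) + (0.2)·(0.2) + (-0.8)·(-0.8) + (0.2)·(0.2) + (0.2)·(0.2)) / 4 = 0.8/4 = 0.2
  Sample standard deviations s_i = √(s[i,i]):
  s(A) = √(9.8) = 3.1305
  s(B) = √(0.2) = 0.4472

Step 3 — r_{ij} = s_{ij} / (s_i · s_j):
  r[A,A] = 1 (diagonal).
  r[A,B] = 0.65 / (3.1305 · 0.4472) = 0.65 / 1.4 = 0.4643
  r[B,B] = 1 (diagonal).

R is symmetric with unit diagonal. Assembling:

R = [[1, 0.4643],
 [0.4643, 1]]


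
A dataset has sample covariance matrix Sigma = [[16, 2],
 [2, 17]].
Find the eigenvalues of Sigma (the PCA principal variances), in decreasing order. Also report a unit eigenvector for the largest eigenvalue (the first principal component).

Step 1 — characteristic polynomial of 2×2 Sigma:
  det(Sigma - λI) = λ² - trace · λ + det = 0.
  trace = 16 + 17 = 33, det = 16·17 - (2)² = 268.
Step 2 — discriminant:
  Δ = trace² - 4·det = 1089 - 1072 = 17.
Step 3 — eigenvalues:
  λ = (trace ± √Δ)/2 = (33 ± 4.1231)/2,
  λ_1 = 18.5616,  λ_2 = 14.4384.

Step 4 — unit eigenvector for λ_1: solve (Sigma - λ_1 I)v = 0. First row:
  (16 - 18.5616)·v_x + (2)·v_y = 0, i.e. (-2.5616)·v_x + (2)·v_y = 0,
  so v ∝ (b, λ_1 - a) = (2, 2.5616) = u.
  ||u|| = √((2)² + (2.5616)²) = √(10.5616) ≈ 3.2499,
  v_1 = u/||u|| ≈ (0.6154, 0.7882) (||v_1|| = 1).

λ_1 = 18.5616,  λ_2 = 14.4384;  v_1 ≈ (0.6154, 0.7882)


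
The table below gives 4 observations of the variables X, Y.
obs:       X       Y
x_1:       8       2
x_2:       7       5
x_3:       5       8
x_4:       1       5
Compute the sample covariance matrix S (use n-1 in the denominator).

Step 1 — column means:
  mean(X) = (8 + 7 + 5 + 1) / 4 = 21/4 = 5.25
  mean(Y) = (2 + 5 + 8 + 5) / 4 = 20/4 = 5

Step 2 — sample covariance S[i,j] = (1/(n-1)) · Σ_k (x_{k,i} - mean_i) · (x_{k,j} - mean_j), with n-1 = 3.
  S[X,X] = ((2.75)·(2.75) + (1.75)·(1.75) + (-0.25)·(-0.25) + (-4.25)·(-4.25)) / 3 = 28.75/3 = 9.5833
  S[X,Y] = ((2.75)·(-3) + (1.75)·(0) + (-0.25)·(3) + (-4.25)·(0)) / 3 = -9/3 = -3
  S[Y,Y] = ((-3)·(-3) + (0)·(0) + (3)·(3) + (0)·(0)) / 3 = 18/3 = 6

S is symmetric (S[j,i] = S[i,j]). Assembling:

S = [[9.5833, -3],
 [-3, 6]]


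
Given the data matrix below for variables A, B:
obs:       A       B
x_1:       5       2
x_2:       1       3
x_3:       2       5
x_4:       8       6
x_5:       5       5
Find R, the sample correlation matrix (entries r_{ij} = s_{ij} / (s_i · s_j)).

Step 1 — column means:
  mean(A) = (5 + 1 + 2 + 8 + 5) / 5 = 21/5 = 4.2
  mean(B) = (2 + 3 + 5 + 6 + 5) / 5 = 21/5 = 4.2

Step 2 — sample variances and covariances s[i,j] = (1/(n-1)) · Σ_k (x_{k,i} - mean_i) · (x_{k,j} - mean_j), with n-1 = 4:
  s[A,A] = ((0.8)·(0.8) + (-3.2)·(-3.2) + (-2.2)·(-2.2) + (3.8)·(3.8) + (0.8)·(0.8)) / 4 = 30.8/4 = 7.7
  s[A,B] = ((0.8)·(-2.2) + (-3.2)·(-1.2) + (-2.2)·(0.8) + (3.8)·(1.8) + (0.8)·(0.8)) / 4 = 7.8/4 = 1.95
  s[B,B] = ((-2.2)·(-2.2) + (-1.2)·(-1.2) + (0.8)·(0.8) + (1.8)·(1.8) + (0.8)·(0.8)) / 4 = 10.8/4 = 2.7
  Sample standard deviations s_i = √(s[i,i]):
  s(A) = √(7.7) = 2.7749
  s(B) = √(2.7) = 1.6432

Step 3 — r_{ij} = s_{ij} / (s_i · s_j):
  r[A,A] = 1 (diagonal).
  r[A,B] = 1.95 / (2.7749 · 1.6432) = 1.95 / 4.5596 = 0.4277
  r[B,B] = 1 (diagonal).

R is symmetric with unit diagonal. Assembling:

R = [[1, 0.4277],
 [0.4277, 1]]


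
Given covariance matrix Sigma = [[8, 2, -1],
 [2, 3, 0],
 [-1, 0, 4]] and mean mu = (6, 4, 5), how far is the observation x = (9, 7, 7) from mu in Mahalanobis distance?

Step 1 — centre the observation: (x - mu) = (3, 3, 2).

Step 2 — invert Sigma (cofactor / det for 3×3, or solve directly):
  Sigma^{-1} = [[0.1558, -0.1039, 0.039],
 [-0.1039, 0.4026, -0.026],
 [0.039, -0.026, 0.2597]].

Step 3 — form the quadratic (x - mu)^T · Sigma^{-1} · (x - mu):
  Sigma^{-1} · (x - mu) = (0.2338, 0.8442, 0.5584).
  (x - mu)^T · [Sigma^{-1} · (x - mu)] = (3)·(0.2338) + (3)·(0.8442) + (2)·(0.5584) = 4.3506.

Step 4 — take square root: d = √(4.3506) ≈ 2.0858.

d(x, mu) = √(4.3506) ≈ 2.0858


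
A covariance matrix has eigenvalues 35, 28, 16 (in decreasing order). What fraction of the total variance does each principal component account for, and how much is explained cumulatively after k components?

Step 1 — total variance = trace(Sigma) = Σ λ_i = 35 + 28 + 16 = 79.

Step 2 — fraction explained by component i = λ_i / Σ λ:
  PC1: 35/79 = 0.443
  PC2: 28/79 = 0.3544
  PC3: 16/79 = 0.2025

Step 3 — cumulative fraction after k components = (λ_1 + ... + λ_k) / Σ λ:
  k = 1: 35/79 = 0.443
  k = 2: (35 + 28)/79 = 63/79 = 0.7975
  k = 3: (35 + 28 + 16)/79 = 79/79 = 1

Summary (fraction, with percent):

explained: PC1 0.443 (44.3%), PC2 0.3544 (35.44%), PC3 0.2025 (20.25%);  cumulative: 0.443, 0.7975, 1


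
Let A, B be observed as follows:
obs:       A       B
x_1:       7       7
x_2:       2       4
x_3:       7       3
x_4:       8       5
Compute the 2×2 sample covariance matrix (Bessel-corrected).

Step 1 — column means:
  mean(A) = (7 + 2 + 7 + 8) / 4 = 24/4 = 6
  mean(B) = (7 + 4 + 3 + 5) / 4 = 19/4 = 4.75

Step 2 — sample covariance S[i,j] = (1/(n-1)) · Σ_k (x_{k,i} - mean_i) · (x_{k,j} - mean_j), with n-1 = 3.
  S[A,A] = ((1)·(1) + (-4)·(-4) + (1)·(1) + (2)·(2)) / 3 = 22/3 = 7.3333
  S[A,B] = ((1)·(2.25) + (-4)·(-0.75) + (1)·(-1.75) + (2)·(0.25)) / 3 = 4/3 = 1.3333
  S[B,B] = ((2.25)·(2.25) + (-0.75)·(-0.75) + (-1.75)·(-1.75) + (0.25)·(0.25)) / 3 = 8.75/3 = 2.9167

S is symmetric (S[j,i] = S[i,j]). Assembling:

S = [[7.3333, 1.3333],
 [1.3333, 2.9167]]


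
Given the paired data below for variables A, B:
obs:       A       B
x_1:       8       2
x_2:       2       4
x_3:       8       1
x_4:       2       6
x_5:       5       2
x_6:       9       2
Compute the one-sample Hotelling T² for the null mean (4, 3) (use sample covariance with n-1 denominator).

Step 1 — sample mean vector:
  mean(A) = (8 + 2 + 8 + 2 + 5 + 9) / 6 = 34/6 = 5.6667
  mean(B) = (2 + 4 + 1 + 6 + 2 + 2) / 6 = 17/6 = 2.8333
  x̄ = (5.6667, 2.8333),  deviation x̄ - mu_0 = (5.6667, 2.8333) - (4, 3) = (1.6667, -0.1667).

Step 2 — sample covariance matrix, S[i,j] = (1/(n-1)) · Σ_k (x_{k,i} - mean_i) · (x_{k,j} - mean_j), divisor n-1 = 5:
  S[A,A] = ((2.3333)·(2.3333) + (-3.6667)·(-3.6667) + (2.3333)·(2.3333) + (-3.6667)·(-3.6667) + (-0.6667)·(-0.6667) + (3.3333)·(3.3333)) / 5 = 49.3333/5 = 9.8667
  S[A,B] = ((2.3333)·(-0.8333) + (-3.6667)·(1.1667) + (2.3333)·(-1.8333) + (-3.6667)·(3.1667) + (-0.6667)·(-0.8333) + (3.3333)·(-0.8333)) / 5 = -24.3333/5 = -4.8667
  S[B,B] = ((-0.8333)·(-0.8333) + (1.1667)·(1.1667) + (-1.8333)·(-1.8333) + (3.1667)·(3.1667) + (-0.8333)·(-0.8333) + (-0.8333)·(-0.8333)) / 5 = 16.8333/5 = 3.3667
  S = [[9.8667, -4.8667],
 [-4.8667, 3.3667]].

Step 3 — invert S. det(S) = 9.8667·3.3667 - (-4.8667)² = 9.5333.
  S^{-1} = (1/det) · [[d, -b], [-b, a]] = [[0.3531, 0.5105],
 [0.5105, 1.035]].

Step 4 — quadratic form (x̄ - mu_0)^T · S^{-1} · (x̄ - mu_0):
  S^{-1} · (x̄ - mu_0) = (0.5035, 0.6783),
  (x̄ - mu_0)^T · [...] = (1.6667)·(0.5035) + (-0.1667)·(0.6783) = 0.7261.

Step 5 — scale by n: T² = 6 · 0.7261 = 4.3566.

T² ≈ 4.3566
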